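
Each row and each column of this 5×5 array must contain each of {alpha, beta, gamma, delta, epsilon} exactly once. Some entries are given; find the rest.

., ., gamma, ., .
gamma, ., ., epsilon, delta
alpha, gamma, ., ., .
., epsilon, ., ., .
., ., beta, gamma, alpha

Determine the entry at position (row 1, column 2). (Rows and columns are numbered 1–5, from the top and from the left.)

alpha

(r2,c3): row 2 has {gamma,delta,epsilon}; column 3 has {beta,gamma}, so it must be alpha.
(r4,c3): row 4 has {epsilon}; column 3 has {alpha,beta,gamma}, so it must be delta.
(r5,c2): row 5 has {alpha,beta,gamma}; column 2 has {gamma,epsilon}, so it must be delta.
(r2,c2): row 2 has {alpha,gamma,delta,epsilon}; column 2 has {gamma,delta,epsilon}, so it must be beta.
(r3,c3): row 3 has {alpha,gamma}; column 3 has {alpha,beta,gamma,delta}, so it must be epsilon.
(r3,c5): row 3 has {alpha,gamma,epsilon}; column 5 has {alpha,delta}, so it must be beta.
(r4,c1): row 4 has {delta,epsilon}; column 1 has {alpha,gamma}, so it must be beta.
(r4,c4): row 4 has {beta,delta,epsilon}; column 4 has {gamma,epsilon}, so it must be alpha.
(r4,c5): row 4 has {alpha,beta,delta,epsilon}; column 5 has {alpha,beta,delta}, so it must be gamma.
(r5,c1): row 5 has {alpha,beta,gamma,delta}; column 1 has {alpha,beta,gamma}, so it must be epsilon.
(r1,c1): row 1 has {gamma}; column 1 has {alpha,beta,gamma,epsilon}, so it must be delta.
(r1,c2): row 1 has {gamma,delta}; column 2 has {beta,gamma,delta,epsilon}, so it must be alpha.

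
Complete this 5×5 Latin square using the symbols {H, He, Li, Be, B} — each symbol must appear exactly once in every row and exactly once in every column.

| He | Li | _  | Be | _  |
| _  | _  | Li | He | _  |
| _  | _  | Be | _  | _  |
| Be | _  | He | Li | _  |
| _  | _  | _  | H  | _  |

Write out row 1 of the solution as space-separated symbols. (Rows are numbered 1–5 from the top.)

He Li H Be B

(r3,c4) = B
(r5,c3) = B
(r1,c3) = H
(r1,c5) = B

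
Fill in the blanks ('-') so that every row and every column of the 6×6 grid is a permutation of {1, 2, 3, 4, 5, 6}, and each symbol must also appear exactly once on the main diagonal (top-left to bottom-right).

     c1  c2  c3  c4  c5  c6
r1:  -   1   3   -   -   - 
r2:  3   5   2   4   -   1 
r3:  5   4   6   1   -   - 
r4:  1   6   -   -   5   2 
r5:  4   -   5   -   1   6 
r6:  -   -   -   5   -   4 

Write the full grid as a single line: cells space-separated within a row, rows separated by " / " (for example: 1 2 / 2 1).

(r1,c1) = 2
(r1,c4) = 6
(r1,c5) = 4
(r1,c6) = 5
(r2,c5) = 6
(r3,c6) = 3
(r4,c3) = 4
(r4,c4) = 3
(r5,c4) = 2
(r6,c1) = 6
(r6,c3) = 1
(r3,c5) = 2
(r5,c2) = 3
(r6,c2) = 2
(r6,c5) = 3

2 1 3 6 4 5 / 3 5 2 4 6 1 / 5 4 6 1 2 3 / 1 6 4 3 5 2 / 4 3 5 2 1 6 / 6 2 1 5 3 4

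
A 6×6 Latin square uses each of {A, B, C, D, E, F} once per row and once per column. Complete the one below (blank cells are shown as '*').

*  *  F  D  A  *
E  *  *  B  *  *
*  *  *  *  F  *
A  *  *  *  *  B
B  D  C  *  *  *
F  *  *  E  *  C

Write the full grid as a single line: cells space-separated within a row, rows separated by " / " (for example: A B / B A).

C B F D A E / E F A B C D / D E B C F A / A C E F D B / B D C A E F / F A D E B C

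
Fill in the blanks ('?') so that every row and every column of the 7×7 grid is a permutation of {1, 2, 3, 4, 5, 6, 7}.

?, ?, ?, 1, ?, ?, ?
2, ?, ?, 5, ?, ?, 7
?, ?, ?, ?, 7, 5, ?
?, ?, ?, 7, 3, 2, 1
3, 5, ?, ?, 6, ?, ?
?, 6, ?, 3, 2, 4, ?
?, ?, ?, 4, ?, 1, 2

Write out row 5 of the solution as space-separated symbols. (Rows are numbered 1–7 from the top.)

3 5 1 2 6 7 4

(r4,c2): row 4 has {1,2,3,7}; column 2 has {5,6}, so it must be 4.
(r5,c4): row 5 has {3,5,6}; column 4 has {1,3,4,5,7}, so it must be 2.
(r5,c6): row 5 has {2,3,5,6}; column 6 has {1,2,4,5}, so it must be 7.
(r5,c7): row 5 has {2,3,5,6,7}; column 7 has {1,2,7}, so it must be 4.
(r6,c7): row 6 has {2,3,4,6}; column 7 has {1,2,4,7}, so it must be 5.
(r7,c5): row 7 has {1,2,4}; column 5 has {2,3,6,7}, so it must be 5.
(r1,c5): row 1 has {1}; column 5 has {2,3,5,6,7}, so it must be 4.
(r2,c5): row 2 has {2,5,7}; column 5 has {2,3,4,5,6,7}, so it must be 1.
(r3,c4): row 3 has {5,7}; column 4 has {1,2,3,4,5,7}, so it must be 6.
(r3,c7): row 3 has {5,6,7}; column 7 has {1,2,4,5,7}, so it must be 3.
(r5,c3): row 5 has {2,3,4,5,6,7}; column 3 is empty so far, so it must be 1.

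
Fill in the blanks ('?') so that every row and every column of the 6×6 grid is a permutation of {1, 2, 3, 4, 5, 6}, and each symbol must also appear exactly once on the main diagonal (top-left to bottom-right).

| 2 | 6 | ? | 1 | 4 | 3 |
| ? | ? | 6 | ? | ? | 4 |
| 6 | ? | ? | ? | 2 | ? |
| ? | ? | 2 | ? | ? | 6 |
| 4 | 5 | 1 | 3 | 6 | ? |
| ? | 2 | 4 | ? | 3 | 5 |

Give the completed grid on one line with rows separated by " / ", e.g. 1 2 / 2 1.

Cell (r1,c3): row 1 has {1,2,3,4,6}; column 3 has {1,2,4,6} → 5.
Cell (r3,c3): row 3 has {2,6}; column 3 has {1,2,4,5,6}; the diagonal has {2,5,6} → 3.
Cell (r3,c6): row 3 has {2,3,6}; column 6 has {3,4,5,6} → 1.
Cell (r4,c4): row 4 has {2,6}; column 4 has {1,3}; the diagonal has {2,3,5,6} → 4.
Cell (r5,c6): row 5 has {1,3,4,5,6}; column 6 has {1,3,4,5,6} → 2.
Cell (r6,c1): row 6 has {2,3,4,5}; column 1 has {2,4,6} → 1.
Cell (r6,c4): row 6 has {1,2,3,4,5}; column 4 has {1,3,4} → 6.
Cell (r2,c2): row 2 has {4,6}; column 2 has {2,5,6}; the diagonal has {2,3,4,5,6} → 1.
Cell (r2,c5): row 2 has {1,4,6}; column 5 has {2,3,4,6} → 5.
Cell (r3,c2): row 3 has {1,2,3,6}; column 2 has {1,2,5,6} → 4.
Cell (r3,c4): row 3 has {1,2,3,4,6}; column 4 has {1,3,4,6} → 5.
Cell (r4,c2): row 4 has {2,4,6}; column 2 has {1,2,4,5,6} → 3.
Cell (r4,c5): row 4 has {2,3,4,6}; column 5 has {2,3,4,5,6} → 1.
Cell (r2,c1): row 2 has {1,4,5,6}; column 1 has {1,2,4,6} → 3.
Cell (r2,c4): row 2 has {1,3,4,5,6}; column 4 has {1,3,4,5,6} → 2.
Cell (r4,c1): row 4 has {1,2,3,4,6}; column 1 has {1,2,3,4,6} → 5.

2 6 5 1 4 3 / 3 1 6 2 5 4 / 6 4 3 5 2 1 / 5 3 2 4 1 6 / 4 5 1 3 6 2 / 1 2 4 6 3 5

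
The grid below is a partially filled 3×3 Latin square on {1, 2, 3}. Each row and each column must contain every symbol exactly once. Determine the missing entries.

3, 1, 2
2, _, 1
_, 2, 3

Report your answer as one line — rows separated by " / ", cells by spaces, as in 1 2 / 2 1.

(r2,c2) = 3
(r3,c1) = 1

3 1 2 / 2 3 1 / 1 2 3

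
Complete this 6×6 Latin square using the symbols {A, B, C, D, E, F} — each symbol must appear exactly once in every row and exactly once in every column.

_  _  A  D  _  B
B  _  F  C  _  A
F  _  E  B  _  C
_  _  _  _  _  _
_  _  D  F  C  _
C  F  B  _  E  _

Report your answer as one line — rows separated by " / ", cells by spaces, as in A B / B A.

E C A D F B / B E F C D A / F D E B A C / D A C E B F / A B D F C E / C F B A E D

Cell (r1,c1): row 1 has {A,B,D}; column 1 has {B,C,F} → E.
Cell (r1,c2): row 1 has {A,B,D,E}; column 2 has {F} → C.
Cell (r1,c5): row 1 has {A,B,C,D,E}; column 5 has {C,E} → F.
Cell (r2,c5): row 2 has {A,B,C,F}; column 5 has {C,E,F} → D.
Cell (r3,c5): row 3 has {B,C,E,F}; column 5 has {C,D,E,F} → A.
Cell (r4,c3): row 4 is empty so far; column 3 has {A,B,D,E,F} → C.
Cell (r4,c5): row 4 has {C}; column 5 has {A,C,D,E,F} → B.
Cell (r5,c1): row 5 has {C,D,F}; column 1 has {B,C,E,F} → A.
Cell (r5,c6): row 5 has {A,C,D,F}; column 6 has {A,B,C} → E.
Cell (r6,c4): row 6 has {B,C,E,F}; column 4 has {B,C,D,F} → A.
Cell (r6,c6): row 6 has {A,B,C,E,F}; column 6 has {A,B,C,E} → D.
Cell (r2,c2): row 2 has {A,B,C,D,F}; column 2 has {C,F} → E.
Cell (r3,c2): row 3 has {A,B,C,E,F}; column 2 has {C,E,F} → D.
Cell (r4,c1): row 4 has {B,C}; column 1 has {A,B,C,E,F} → D.
Cell (r4,c2): row 4 has {B,C,D}; column 2 has {C,D,E,F} → A.
Cell (r4,c4): row 4 has {A,B,C,D}; column 4 has {A,B,C,D,F} → E.
Cell (r4,c6): row 4 has {A,B,C,D,E}; column 6 has {A,B,C,D,E} → F.
Cell (r5,c2): row 5 has {A,C,D,E,F}; column 2 has {A,C,D,E,F} → B.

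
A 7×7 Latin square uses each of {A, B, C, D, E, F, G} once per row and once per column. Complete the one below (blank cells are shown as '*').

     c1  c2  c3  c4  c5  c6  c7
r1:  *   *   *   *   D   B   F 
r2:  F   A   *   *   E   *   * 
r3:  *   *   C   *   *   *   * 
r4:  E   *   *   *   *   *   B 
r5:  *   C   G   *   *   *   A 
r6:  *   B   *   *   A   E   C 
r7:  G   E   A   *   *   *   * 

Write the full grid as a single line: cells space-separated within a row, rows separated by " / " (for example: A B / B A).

C G E A D B F / F A B D E C G / A D C F B G E / E F D C G A B / B C G E F D A / D B F G A E C / G E A B C F D

(r1,c2) = G
(r1,c3) = E
(r6,c1) = D
(r6,c3) = F
(r6,c4) = G
(r7,c7) = D
(r2,c7) = G
(r3,c7) = E
(r4,c3) = D
(r5,c1) = B
(r5,c5) = F
(r5,c6) = D
(r2,c3) = B
(r2,c6) = C
(r3,c1) = A
(r4,c2) = F
(r5,c4) = E
(r7,c6) = F
(r1,c1) = C
(r1,c4) = A
(r2,c4) = D
(r3,c2) = D
(r3,c6) = G
(r4,c4) = C
(r4,c5) = G
(r4,c6) = A
(r7,c4) = B
(r7,c5) = C
(r3,c4) = F
(r3,c5) = B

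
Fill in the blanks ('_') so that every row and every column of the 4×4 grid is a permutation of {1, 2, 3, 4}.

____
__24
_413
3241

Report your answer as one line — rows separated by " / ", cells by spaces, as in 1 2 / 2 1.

Cell (r1,c3): row 1 is empty so far; column 3 has {1,2,4} → 3.
Cell (r1,c4): row 1 has {3}; column 4 has {1,3,4} → 2.
Cell (r2,c1): row 2 has {2,4}; column 1 has {3} → 1.
Cell (r2,c2): row 2 has {1,2,4}; column 2 has {2,4} → 3.
Cell (r3,c1): row 3 has {1,3,4}; column 1 has {1,3} → 2.
Cell (r1,c1): row 1 has {2,3}; column 1 has {1,2,3} → 4.
Cell (r1,c2): row 1 has {2,3,4}; column 2 has {2,3,4} → 1.

4 1 3 2 / 1 3 2 4 / 2 4 1 3 / 3 2 4 1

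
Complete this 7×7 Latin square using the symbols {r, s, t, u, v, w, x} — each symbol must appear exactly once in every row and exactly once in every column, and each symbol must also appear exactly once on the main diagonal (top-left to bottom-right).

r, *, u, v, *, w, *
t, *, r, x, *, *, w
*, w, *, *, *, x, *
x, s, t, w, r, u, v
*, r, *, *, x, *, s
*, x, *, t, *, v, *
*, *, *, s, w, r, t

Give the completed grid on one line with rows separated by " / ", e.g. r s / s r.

r t u v s w x / t u r x v s w / v w s r t x u / x s t w r u v / w r v u x t s / s x w t u v r / u v x s w r t

At row 1, column 2: row 1 has {r,u,v,w}; column 2 has {r,s,w,x}; that leaves t.
At row 1, column 5: row 1 has {r,t,u,v,w}; column 5 has {r,w,x}; that leaves s.
At row 1, column 7: row 1 has {r,s,t,u,v,w}; column 7 has {s,t,v,w}; that leaves x.
At row 2, column 2: row 2 has {r,t,w,x}; column 2 has {r,s,t,w,x}; the diagonal has {r,t,v,w,x}; that leaves u.
At row 2, column 5: row 2 has {r,t,u,w,x}; column 5 has {r,s,w,x}; that leaves v.
At row 2, column 6: row 2 has {r,t,u,v,w,x}; column 6 has {r,u,v,w,x}; that leaves s.
At row 3, column 3: row 3 has {w,x}; column 3 has {r,t,u}; the diagonal has {r,t,u,v,w,x}; that leaves s.
At row 5, column 4: row 5 has {r,s,x}; column 4 has {s,t,v,w,x}; that leaves u.
At row 5, column 6: row 5 has {r,s,u,x}; column 6 has {r,s,u,v,w,x}; that leaves t.
At row 6, column 3: row 6 has {t,v,x}; column 3 has {r,s,t,u}; that leaves w.
At row 6, column 5: row 6 has {t,v,w,x}; column 5 has {r,s,v,w,x}; that leaves u.
At row 6, column 7: row 6 has {t,u,v,w,x}; column 7 has {s,t,v,w,x}; that leaves r.
At row 7, column 2: row 7 has {r,s,t,w}; column 2 has {r,s,t,u,w,x}; that leaves v.
At row 7, column 3: row 7 has {r,s,t,v,w}; column 3 has {r,s,t,u,w}; that leaves x.
At row 3, column 4: row 3 has {s,w,x}; column 4 has {s,t,u,v,w,x}; that leaves r.
At row 3, column 5: row 3 has {r,s,w,x}; column 5 has {r,s,u,v,w,x}; that leaves t.
At row 3, column 7: row 3 has {r,s,t,w,x}; column 7 has {r,s,t,v,w,x}; that leaves u.
At row 5, column 3: row 5 has {r,s,t,u,x}; column 3 has {r,s,t,u,w,x}; that leaves v.
At row 6, column 1: row 6 has {r,t,u,v,w,x}; column 1 has {r,t,x}; that leaves s.
At row 7, column 1: row 7 has {r,s,t,v,w,x}; column 1 has {r,s,t,x}; that leaves u.
At row 3, column 1: row 3 has {r,s,t,u,w,x}; column 1 has {r,s,t,u,x}; that leaves v.
At row 5, column 1: row 5 has {r,s,t,u,v,x}; column 1 has {r,s,t,u,v,x}; that leaves w.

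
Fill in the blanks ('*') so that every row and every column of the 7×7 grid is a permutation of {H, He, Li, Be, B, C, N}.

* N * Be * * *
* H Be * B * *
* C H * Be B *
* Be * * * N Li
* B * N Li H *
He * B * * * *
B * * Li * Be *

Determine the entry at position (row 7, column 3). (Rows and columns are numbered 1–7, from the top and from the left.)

N

row 3 has {H,Be,B,C}; column 4 has {Li,Be,N} — only He is left for (r3,c4).
row 3 has {H,He,Be,B,C}; column 7 has {Li} — only N is left for (r3,c7).
row 6 has {He,B}; column 2 has {H,Be,B,C,N} — only Li is left for (r6,c2).
row 6 has {He,Li,B}; column 6 has {H,Be,B,N} — only C is left for (r6,c6).
row 7 has {Li,Be,B}; column 2 has {H,Li,Be,B,C,N} — only He is left for (r7,c2).
row 2 has {H,Be,B}; column 4 has {He,Li,Be,N} — only C is left for (r2,c4).
row 2 has {H,Be,B,C}; column 7 has {Li,N} — only He is left for (r2,c7).
row 3 has {H,He,Be,B,C,N}; column 1 has {He,B} — only Li is left for (r3,c1).
row 6 has {He,Li,B,C}; column 4 has {He,Li,Be,C,N} — only H is left for (r6,c4).
row 6 has {H,He,Li,B,C}; column 5 has {Li,Be,B} — only N is left for (r6,c5).
row 6 has {H,He,Li,B,C,N}; column 7 has {He,Li,N} — only Be is left for (r6,c7).
row 2 has {H,He,Be,B,C}; column 1 has {He,Li,B} — only N is left for (r2,c1).
row 2 has {H,He,Be,B,C,N}; column 6 has {H,Be,B,C,N} — only Li is left for (r2,c6).
row 4 has {Li,Be,N}; column 4 has {H,He,Li,Be,C,N} — only B is left for (r4,c4).
row 5 has {H,Li,B,N}; column 7 has {He,Li,Be,N} — only C is left for (r5,c7).
row 7 has {He,Li,Be,B}; column 7 has {He,Li,Be,C,N} — only H is left for (r7,c7).
row 1 has {Be,N}; column 6 has {H,Li,Be,B,C,N} — only He is left for (r1,c6).
row 1 has {He,Be,N}; column 7 has {H,He,Li,Be,C,N} — only B is left for (r1,c7).
row 5 has {H,Li,B,C,N}; column 1 has {He,Li,B,N} — only Be is left for (r5,c1).
row 5 has {H,Li,Be,B,C,N}; column 3 has {H,Be,B} — only He is left for (r5,c3).
row 7 has {H,He,Li,Be,B}; column 5 has {Li,Be,B,N} — only C is left for (r7,c5).
row 1 has {He,Be,B,N}; column 5 has {Li,Be,B,C,N} — only H is left for (r1,c5).
row 4 has {Li,Be,B,N}; column 3 has {H,He,Be,B} — only C is left for (r4,c3).
row 4 has {Li,Be,B,C,N}; column 5 has {H,Li,Be,B,C,N} — only He is left for (r4,c5).
row 7 has {H,He,Li,Be,B,C}; column 3 has {H,He,Be,B,C} — only N is left for (r7,c3).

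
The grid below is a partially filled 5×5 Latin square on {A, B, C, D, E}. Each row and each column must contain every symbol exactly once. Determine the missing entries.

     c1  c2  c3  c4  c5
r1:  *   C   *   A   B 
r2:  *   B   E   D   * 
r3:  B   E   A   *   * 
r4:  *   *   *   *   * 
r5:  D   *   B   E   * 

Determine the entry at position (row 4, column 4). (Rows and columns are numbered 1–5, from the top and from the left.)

Cell (r1,c1): row 1 has {A,B,C}; column 1 has {B,D} → E.
Cell (r1,c3): row 1 has {A,B,C,E}; column 3 has {A,B,E} → D.
Cell (r3,c4): row 3 has {A,B,E}; column 4 has {A,D,E} → C.
Cell (r3,c5): row 3 has {A,B,C,E}; column 5 has {B} → D.
Cell (r4,c3): row 4 is empty so far; column 3 has {A,B,D,E} → C.
Cell (r4,c4): row 4 has {C}; column 4 has {A,C,D,E} → B.

B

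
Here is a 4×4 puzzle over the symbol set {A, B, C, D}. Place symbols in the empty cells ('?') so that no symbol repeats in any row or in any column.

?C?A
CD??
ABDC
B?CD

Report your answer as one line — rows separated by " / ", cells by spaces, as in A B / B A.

D C B A / C D A B / A B D C / B A C D

(r1,c1): row 1 has {A,C}; column 1 has {A,B,C}, so it must be D.
(r1,c3): row 1 has {A,C,D}; column 3 has {C,D}, so it must be B.
(r2,c3): row 2 has {C,D}; column 3 has {B,C,D}, so it must be A.
(r2,c4): row 2 has {A,C,D}; column 4 has {A,C,D}, so it must be B.
(r4,c2): row 4 has {B,C,D}; column 2 has {B,C,D}, so it must be A.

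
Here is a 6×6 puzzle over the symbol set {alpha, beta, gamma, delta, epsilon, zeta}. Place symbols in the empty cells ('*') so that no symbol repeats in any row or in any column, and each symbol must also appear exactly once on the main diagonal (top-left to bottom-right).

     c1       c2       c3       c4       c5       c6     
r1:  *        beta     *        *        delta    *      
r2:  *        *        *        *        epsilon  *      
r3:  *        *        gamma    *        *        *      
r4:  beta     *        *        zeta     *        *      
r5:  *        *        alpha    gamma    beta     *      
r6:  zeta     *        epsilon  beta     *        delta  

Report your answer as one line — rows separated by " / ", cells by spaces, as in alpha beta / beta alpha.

epsilon beta zeta alpha delta gamma / gamma alpha beta delta epsilon zeta / alpha delta gamma epsilon zeta beta / beta epsilon delta zeta gamma alpha / delta zeta alpha gamma beta epsilon / zeta gamma epsilon beta alpha delta

(r1,c3): row 1 has {beta,delta}; column 3 has {alpha,gamma,epsilon}, so it must be zeta.
(r2,c2): row 2 has {epsilon}; column 2 has {beta}; the diagonal has {beta,gamma,delta,zeta}, so it must be alpha.
(r2,c4): row 2 has {alpha,epsilon}; column 4 has {beta,gamma,zeta}, so it must be delta.
(r4,c3): row 4 has {beta,zeta}; column 3 has {alpha,gamma,epsilon,zeta}, so it must be delta.
(r6,c2): row 6 has {beta,delta,epsilon,zeta}; column 2 has {alpha,beta}, so it must be gamma.
(r6,c5): row 6 has {beta,gamma,delta,epsilon,zeta}; column 5 has {beta,delta,epsilon}, so it must be alpha.
(r1,c1): row 1 has {beta,delta,zeta}; column 1 has {beta,zeta}; the diagonal has {alpha,beta,gamma,delta,zeta}, so it must be epsilon.
(r1,c4): row 1 has {beta,delta,epsilon,zeta}; column 4 has {beta,gamma,delta,zeta}, so it must be alpha.
(r1,c6): row 1 has {alpha,beta,delta,epsilon,zeta}; column 6 has {delta}, so it must be gamma.
(r2,c1): row 2 has {alpha,delta,epsilon}; column 1 has {beta,epsilon,zeta}, so it must be gamma.
(r2,c3): row 2 has {alpha,gamma,delta,epsilon}; column 3 has {alpha,gamma,delta,epsilon,zeta}, so it must be beta.
(r2,c6): row 2 has {alpha,beta,gamma,delta,epsilon}; column 6 has {gamma,delta}, so it must be zeta.
(r3,c4): row 3 has {gamma}; column 4 has {alpha,beta,gamma,delta,zeta}, so it must be epsilon.
(r3,c5): row 3 has {gamma,epsilon}; column 5 has {alpha,beta,delta,epsilon}, so it must be zeta.
(r4,c2): row 4 has {beta,delta,zeta}; column 2 has {alpha,beta,gamma}, so it must be epsilon.
(r4,c5): row 4 has {beta,delta,epsilon,zeta}; column 5 has {alpha,beta,delta,epsilon,zeta}, so it must be gamma.
(r4,c6): row 4 has {beta,gamma,delta,epsilon,zeta}; column 6 has {gamma,delta,zeta}, so it must be alpha.
(r5,c1): row 5 has {alpha,beta,gamma}; column 1 has {beta,gamma,epsilon,zeta}, so it must be delta.
(r5,c2): row 5 has {alpha,beta,gamma,delta}; column 2 has {alpha,beta,gamma,epsilon}, so it must be zeta.
(r5,c6): row 5 has {alpha,beta,gamma,delta,zeta}; column 6 has {alpha,gamma,delta,zeta}, so it must be epsilon.
(r3,c1): row 3 has {gamma,epsilon,zeta}; column 1 has {beta,gamma,delta,epsilon,zeta}, so it must be alpha.
(r3,c2): row 3 has {alpha,gamma,epsilon,zeta}; column 2 has {alpha,beta,gamma,epsilon,zeta}, so it must be delta.
(r3,c6): row 3 has {alpha,gamma,delta,epsilon,zeta}; column 6 has {alpha,gamma,delta,epsilon,zeta}, so it must be beta.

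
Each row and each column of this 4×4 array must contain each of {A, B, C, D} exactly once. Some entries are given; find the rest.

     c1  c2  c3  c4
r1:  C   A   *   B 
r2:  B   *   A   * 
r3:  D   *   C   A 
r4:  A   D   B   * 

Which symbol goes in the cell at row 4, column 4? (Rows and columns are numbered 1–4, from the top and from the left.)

C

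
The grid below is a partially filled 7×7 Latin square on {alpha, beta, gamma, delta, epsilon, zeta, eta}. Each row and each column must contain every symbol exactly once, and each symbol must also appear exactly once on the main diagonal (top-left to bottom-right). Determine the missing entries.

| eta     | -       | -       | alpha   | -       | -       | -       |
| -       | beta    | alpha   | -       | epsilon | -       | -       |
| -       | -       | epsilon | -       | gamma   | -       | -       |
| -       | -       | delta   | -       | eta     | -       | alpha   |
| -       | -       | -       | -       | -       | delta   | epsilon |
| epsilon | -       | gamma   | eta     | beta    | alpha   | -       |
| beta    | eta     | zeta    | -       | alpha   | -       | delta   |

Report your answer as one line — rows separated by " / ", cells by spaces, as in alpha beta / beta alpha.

eta zeta beta alpha delta epsilon gamma / gamma beta alpha delta epsilon zeta eta / delta alpha epsilon zeta gamma eta beta / zeta epsilon delta gamma eta beta alpha / alpha gamma eta beta zeta delta epsilon / epsilon delta gamma eta beta alpha zeta / beta eta zeta epsilon alpha gamma delta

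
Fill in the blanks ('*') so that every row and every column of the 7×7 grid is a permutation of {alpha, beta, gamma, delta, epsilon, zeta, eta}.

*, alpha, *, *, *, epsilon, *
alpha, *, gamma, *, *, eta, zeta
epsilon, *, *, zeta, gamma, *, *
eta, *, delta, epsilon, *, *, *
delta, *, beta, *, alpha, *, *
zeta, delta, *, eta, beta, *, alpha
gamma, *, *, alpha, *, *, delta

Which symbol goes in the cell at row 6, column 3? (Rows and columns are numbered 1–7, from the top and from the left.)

epsilon

At row 1, column 1: row 1 has {alpha,epsilon}; column 1 has {alpha,gamma,delta,epsilon,zeta,eta}; that leaves beta.
At row 4, column 5: row 4 has {delta,epsilon,eta}; column 5 has {alpha,beta,gamma}; that leaves zeta.
At row 5, column 4: row 5 has {alpha,beta,delta}; column 4 has {alpha,epsilon,zeta,eta}; that leaves gamma.
At row 5, column 6: row 5 has {alpha,beta,gamma,delta}; column 6 has {epsilon,eta}; that leaves zeta.
At row 6, column 3: row 6 has {alpha,beta,delta,zeta,eta}; column 3 has {beta,gamma,delta}; that leaves epsilon.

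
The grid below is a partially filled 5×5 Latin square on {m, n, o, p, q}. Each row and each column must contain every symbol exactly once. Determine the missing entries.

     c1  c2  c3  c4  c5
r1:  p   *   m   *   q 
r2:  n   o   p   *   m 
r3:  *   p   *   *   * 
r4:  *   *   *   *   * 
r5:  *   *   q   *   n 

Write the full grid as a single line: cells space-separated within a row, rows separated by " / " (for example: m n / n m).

p n m o q / n o p q m / q p n m o / m q o n p / o m q p n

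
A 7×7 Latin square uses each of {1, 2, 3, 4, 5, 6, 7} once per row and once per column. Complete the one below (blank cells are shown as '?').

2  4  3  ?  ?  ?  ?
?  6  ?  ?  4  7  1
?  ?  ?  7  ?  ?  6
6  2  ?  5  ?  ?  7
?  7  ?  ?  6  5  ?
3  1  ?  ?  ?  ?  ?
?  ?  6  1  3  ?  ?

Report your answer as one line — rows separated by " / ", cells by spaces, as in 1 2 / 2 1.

2 4 3 6 7 1 5 / 5 6 2 3 4 7 1 / 1 3 5 7 2 4 6 / 6 2 4 5 1 3 7 / 4 7 1 2 6 5 3 / 3 1 7 4 5 6 2 / 7 5 6 1 3 2 4

Cell (r1,c4): row 1 has {2,3,4}; column 4 has {1,5,7} → 6.
Cell (r1,c6): row 1 has {2,3,4,6}; column 6 has {5,7} → 1.
Cell (r1,c7): row 1 has {1,2,3,4,6}; column 7 has {1,6,7} → 5.
Cell (r2,c1): row 2 has {1,4,6,7}; column 1 has {2,3,6} → 5.
Cell (r2,c3): row 2 has {1,4,5,6,7}; column 3 has {3,6} → 2.
Cell (r2,c4): row 2 has {1,2,4,5,6,7}; column 4 has {1,5,6,7} → 3.
Cell (r4,c5): row 4 has {2,5,6,7}; column 5 has {3,4,6} → 1.
Cell (r7,c2): row 7 has {1,3,6}; column 2 has {1,2,4,6,7} → 5.
Cell (r1,c5): row 1 has {1,2,3,4,5,6}; column 5 has {1,3,4,6} → 7.
Cell (r3,c2): row 3 has {6,7}; column 2 has {1,2,4,5,6,7} → 3.
Cell (r4,c3): row 4 has {1,2,5,6,7}; column 3 has {2,3,6} → 4.
Cell (r4,c6): row 4 has {1,2,4,5,6,7}; column 6 has {1,5,7} → 3.
Cell (r5,c3): row 5 has {5,6,7}; column 3 has {2,3,4,6} → 1.
Cell (r3,c3): row 3 has {3,6,7}; column 3 has {1,2,3,4,6} → 5.
Cell (r3,c5): row 3 has {3,5,6,7}; column 5 has {1,3,4,6,7} → 2.
Cell (r3,c6): row 3 has {2,3,5,6,7}; column 6 has {1,3,5,7} → 4.
Cell (r5,c1): row 5 has {1,5,6,7}; column 1 has {2,3,5,6} → 4.
Cell (r5,c4): row 5 has {1,4,5,6,7}; column 4 has {1,3,5,6,7} → 2.
Cell (r5,c7): row 5 has {1,2,4,5,6,7}; column 7 has {1,5,6,7} → 3.
Cell (r6,c3): row 6 has {1,3}; column 3 has {1,2,3,4,5,6} → 7.
Cell (r6,c4): row 6 has {1,3,7}; column 4 has {1,2,3,5,6,7} → 4.
Cell (r6,c5): row 6 has {1,3,4,7}; column 5 has {1,2,3,4,6,7} → 5.
Cell (r6,c7): row 6 has {1,3,4,5,7}; column 7 has {1,3,5,6,7} → 2.
Cell (r7,c1): row 7 has {1,3,5,6}; column 1 has {2,3,4,5,6} → 7.
Cell (r7,c6): row 7 has {1,3,5,6,7}; column 6 has {1,3,4,5,7} → 2.
Cell (r7,c7): row 7 has {1,2,3,5,6,7}; column 7 has {1,2,3,5,6,7} → 4.
Cell (r3,c1): row 3 has {2,3,4,5,6,7}; column 1 has {2,3,4,5,6,7} → 1.
Cell (r6,c6): row 6 has {1,2,3,4,5,7}; column 6 has {1,2,3,4,5,7} → 6.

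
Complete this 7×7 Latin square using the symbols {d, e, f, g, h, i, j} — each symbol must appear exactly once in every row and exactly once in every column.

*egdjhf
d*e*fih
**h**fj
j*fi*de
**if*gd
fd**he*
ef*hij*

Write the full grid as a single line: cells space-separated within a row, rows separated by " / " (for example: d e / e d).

(r1,c1) = i
(r3,c1) = g
(r3,c2) = i
(r3,c4) = e
(r3,c5) = d
(r4,c5) = g
(r5,c1) = h
(r5,c2) = j
(r5,c5) = e
(r6,c3) = j
(r6,c4) = g
(r6,c7) = i
(r7,c3) = d
(r7,c7) = g
(r2,c2) = g
(r2,c4) = j
(r4,c2) = h

i e g d j h f / d g e j f i h / g i h e d f j / j h f i g d e / h j i f e g d / f d j g h e i / e f d h i j g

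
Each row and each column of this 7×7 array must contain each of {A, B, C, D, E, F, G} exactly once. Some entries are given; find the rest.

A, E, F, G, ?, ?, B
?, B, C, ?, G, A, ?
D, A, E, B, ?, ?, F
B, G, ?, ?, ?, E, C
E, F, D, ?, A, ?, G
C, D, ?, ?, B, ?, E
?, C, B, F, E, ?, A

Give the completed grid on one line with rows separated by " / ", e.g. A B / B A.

row 2 has {A,B,C,G}; column 1 has {A,B,C,D,E} — only F is left for (r2,c1).
row 2 has {A,B,C,F,G}; column 7 has {A,B,C,E,F,G} — only D is left for (r2,c7).
row 3 has {A,B,D,E,F}; column 5 has {A,B,E,G} — only C is left for (r3,c5).
row 3 has {A,B,C,D,E,F}; column 6 has {A,E} — only G is left for (r3,c6).
row 4 has {B,C,E,G}; column 3 has {B,C,D,E,F} — only A is left for (r4,c3).
row 4 has {A,B,C,E,G}; column 4 has {B,F,G} — only D is left for (r4,c4).
row 4 has {A,B,C,D,E,G}; column 5 has {A,B,C,E,G} — only F is left for (r4,c5).
row 5 has {A,D,E,F,G}; column 4 has {B,D,F,G} — only C is left for (r5,c4).
row 5 has {A,C,D,E,F,G}; column 6 has {A,E,G} — only B is left for (r5,c6).
row 6 has {B,C,D,E}; column 3 has {A,B,C,D,E,F} — only G is left for (r6,c3).
row 6 has {B,C,D,E,G}; column 4 has {B,C,D,F,G} — only A is left for (r6,c4).
row 6 has {A,B,C,D,E,G}; column 6 has {A,B,E,G} — only F is left for (r6,c6).
row 7 has {A,B,C,E,F}; column 1 has {A,B,C,D,E,F} — only G is left for (r7,c1).
row 7 has {A,B,C,E,F,G}; column 6 has {A,B,E,F,G} — only D is left for (r7,c6).
row 1 has {A,B,E,F,G}; column 5 has {A,B,C,E,F,G} — only D is left for (r1,c5).
row 1 has {A,B,D,E,F,G}; column 6 has {A,B,D,E,F,G} — only C is left for (r1,c6).
row 2 has {A,B,C,D,F,G}; column 4 has {A,B,C,D,F,G} — only E is left for (r2,c4).

A E F G D C B / F B C E G A D / D A E B C G F / B G A D F E C / E F D C A B G / C D G A B F E / G C B F E D A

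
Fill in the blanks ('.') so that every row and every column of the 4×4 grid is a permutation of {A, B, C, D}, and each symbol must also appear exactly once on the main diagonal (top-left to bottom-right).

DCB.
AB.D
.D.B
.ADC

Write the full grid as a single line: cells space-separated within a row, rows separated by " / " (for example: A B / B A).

(r1,c4) = A
(r2,c3) = C
(r3,c1) = C
(r3,c3) = A
(r4,c1) = B

D C B A / A B C D / C D A B / B A D C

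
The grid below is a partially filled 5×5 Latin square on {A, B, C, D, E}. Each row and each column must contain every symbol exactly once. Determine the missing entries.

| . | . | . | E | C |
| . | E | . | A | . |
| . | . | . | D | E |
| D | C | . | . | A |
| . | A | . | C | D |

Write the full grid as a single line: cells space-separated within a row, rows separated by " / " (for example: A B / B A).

Cell (r2,c5): row 2 has {A,E}; column 5 has {A,C,D,E} → B.
Cell (r3,c2): row 3 has {D,E}; column 2 has {A,C,E} → B.
Cell (r4,c4): row 4 has {A,C,D}; column 4 has {A,C,D,E} → B.
Cell (r1,c2): row 1 has {C,E}; column 2 has {A,B,C,E} → D.
Cell (r2,c1): row 2 has {A,B,E}; column 1 has {D} → C.
Cell (r2,c3): row 2 has {A,B,C,E}; column 3 is empty so far → D.
Cell (r3,c1): row 3 has {B,D,E}; column 1 has {C,D} → A.
Cell (r3,c3): row 3 has {A,B,D,E}; column 3 has {D} → C.
Cell (r4,c3): row 4 has {A,B,C,D}; column 3 has {C,D} → E.
Cell (r5,c3): row 5 has {A,C,D}; column 3 has {C,D,E} → B.
Cell (r1,c1): row 1 has {C,D,E}; column 1 has {A,C,D} → B.
Cell (r1,c3): row 1 has {B,C,D,E}; column 3 has {B,C,D,E} → A.
Cell (r5,c1): row 5 has {A,B,C,D}; column 1 has {A,B,C,D} → E.

B D A E C / C E D A B / A B C D E / D C E B A / E A B C D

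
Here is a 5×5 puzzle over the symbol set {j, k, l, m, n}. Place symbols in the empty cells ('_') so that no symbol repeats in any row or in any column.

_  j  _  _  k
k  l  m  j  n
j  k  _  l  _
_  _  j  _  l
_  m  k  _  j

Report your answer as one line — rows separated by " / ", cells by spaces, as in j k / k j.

n j l m k / k l m j n / j k n l m / m n j k l / l m k n j

(r3,c3) = n
(r3,c5) = m
(r4,c2) = n
(r5,c4) = n
(r1,c3) = l
(r1,c4) = m
(r4,c1) = m
(r4,c4) = k
(r5,c1) = l
(r1,c1) = n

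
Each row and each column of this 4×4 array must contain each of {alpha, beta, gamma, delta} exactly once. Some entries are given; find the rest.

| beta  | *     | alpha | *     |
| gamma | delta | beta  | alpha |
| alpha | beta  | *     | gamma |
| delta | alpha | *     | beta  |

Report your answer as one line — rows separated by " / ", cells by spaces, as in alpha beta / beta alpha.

(r1,c2) = gamma
(r1,c4) = delta
(r3,c3) = delta
(r4,c3) = gamma

beta gamma alpha delta / gamma delta beta alpha / alpha beta delta gamma / delta alpha gamma beta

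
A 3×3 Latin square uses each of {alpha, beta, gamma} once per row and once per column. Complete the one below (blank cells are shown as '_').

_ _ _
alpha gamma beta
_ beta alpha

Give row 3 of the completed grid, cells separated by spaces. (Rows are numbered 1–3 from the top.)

gamma beta alpha

(r1,c2) = alpha
(r1,c3) = gamma
(r3,c1) = gamma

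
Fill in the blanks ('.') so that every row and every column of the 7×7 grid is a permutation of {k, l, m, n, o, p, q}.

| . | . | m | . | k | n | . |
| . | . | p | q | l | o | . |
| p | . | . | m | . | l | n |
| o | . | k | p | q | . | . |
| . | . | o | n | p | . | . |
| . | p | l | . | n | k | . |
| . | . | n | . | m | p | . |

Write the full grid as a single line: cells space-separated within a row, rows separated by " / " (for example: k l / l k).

q o m l k n p / n m p q l o k / p k q m o l n / o n k p q m l / k l o n p q m / m p l o n k q / l q n k m p o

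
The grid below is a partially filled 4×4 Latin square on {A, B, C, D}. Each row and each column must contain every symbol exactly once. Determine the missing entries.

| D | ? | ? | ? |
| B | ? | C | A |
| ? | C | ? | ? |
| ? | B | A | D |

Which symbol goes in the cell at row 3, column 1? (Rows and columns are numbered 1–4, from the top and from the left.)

At row 1, column 2: row 1 has {D}; column 2 has {B,C}; that leaves A.
At row 1, column 3: row 1 has {A,D}; column 3 has {A,C}; that leaves B.
At row 1, column 4: row 1 has {A,B,D}; column 4 has {A,D}; that leaves C.
At row 2, column 2: row 2 has {A,B,C}; column 2 has {A,B,C}; that leaves D.
At row 3, column 1: row 3 has {C}; column 1 has {B,D}; that leaves A.

A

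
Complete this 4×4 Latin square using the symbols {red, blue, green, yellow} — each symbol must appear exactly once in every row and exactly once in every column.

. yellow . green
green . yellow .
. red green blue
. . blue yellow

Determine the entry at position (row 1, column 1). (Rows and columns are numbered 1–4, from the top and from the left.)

blue

row 1 has {green,yellow}; column 3 has {blue,green,yellow} — only red is left for (r1,c3).
row 2 has {green,yellow}; column 2 has {red,yellow} — only blue is left for (r2,c2).
row 2 has {blue,green,yellow}; column 4 has {blue,green,yellow} — only red is left for (r2,c4).
row 3 has {red,blue,green}; column 1 has {green} — only yellow is left for (r3,c1).
row 4 has {blue,yellow}; column 1 has {green,yellow} — only red is left for (r4,c1).
row 4 has {red,blue,yellow}; column 2 has {red,blue,yellow} — only green is left for (r4,c2).
row 1 has {red,green,yellow}; column 1 has {red,green,yellow} — only blue is left for (r1,c1).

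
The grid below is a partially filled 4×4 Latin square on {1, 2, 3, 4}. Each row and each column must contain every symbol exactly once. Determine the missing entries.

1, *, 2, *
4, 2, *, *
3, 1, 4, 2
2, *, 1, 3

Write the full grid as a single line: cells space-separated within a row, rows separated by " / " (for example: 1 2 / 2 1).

1 3 2 4 / 4 2 3 1 / 3 1 4 2 / 2 4 1 3

(r1,c4) = 4
(r2,c3) = 3
(r2,c4) = 1
(r4,c2) = 4
(r1,c2) = 3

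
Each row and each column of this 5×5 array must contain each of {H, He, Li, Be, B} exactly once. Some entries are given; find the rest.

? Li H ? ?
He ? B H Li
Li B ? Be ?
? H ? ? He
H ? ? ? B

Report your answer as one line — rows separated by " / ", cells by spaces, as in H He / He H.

B Li H He Be / He Be B H Li / Li B He Be H / Be H Li B He / H He Be Li B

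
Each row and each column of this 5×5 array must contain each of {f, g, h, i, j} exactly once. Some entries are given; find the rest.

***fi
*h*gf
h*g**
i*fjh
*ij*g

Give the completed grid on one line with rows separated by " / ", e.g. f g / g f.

At row 1, column 3: row 1 has {f,i}; column 3 has {f,g,j}; that leaves h.
At row 2, column 1: row 2 has {f,g,h}; column 1 has {h,i}; that leaves j.
At row 2, column 3: row 2 has {f,g,h,j}; column 3 has {f,g,h,j}; that leaves i.
At row 3, column 4: row 3 has {g,h}; column 4 has {f,g,j}; that leaves i.
At row 3, column 5: row 3 has {g,h,i}; column 5 has {f,g,h,i}; that leaves j.
At row 4, column 2: row 4 has {f,h,i,j}; column 2 has {h,i}; that leaves g.
At row 5, column 1: row 5 has {g,i,j}; column 1 has {h,i,j}; that leaves f.
At row 5, column 4: row 5 has {f,g,i,j}; column 4 has {f,g,i,j}; that leaves h.
At row 1, column 1: row 1 has {f,h,i}; column 1 has {f,h,i,j}; that leaves g.
At row 1, column 2: row 1 has {f,g,h,i}; column 2 has {g,h,i}; that leaves j.
At row 3, column 2: row 3 has {g,h,i,j}; column 2 has {g,h,i,j}; that leaves f.

g j h f i / j h i g f / h f g i j / i g f j h / f i j h g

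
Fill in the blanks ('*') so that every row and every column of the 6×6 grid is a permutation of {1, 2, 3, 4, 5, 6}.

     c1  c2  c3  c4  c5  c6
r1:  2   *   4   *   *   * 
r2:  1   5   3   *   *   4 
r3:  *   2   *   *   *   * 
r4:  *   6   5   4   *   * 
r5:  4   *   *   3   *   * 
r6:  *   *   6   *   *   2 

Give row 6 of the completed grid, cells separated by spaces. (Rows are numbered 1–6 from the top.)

5 4 6 1 3 2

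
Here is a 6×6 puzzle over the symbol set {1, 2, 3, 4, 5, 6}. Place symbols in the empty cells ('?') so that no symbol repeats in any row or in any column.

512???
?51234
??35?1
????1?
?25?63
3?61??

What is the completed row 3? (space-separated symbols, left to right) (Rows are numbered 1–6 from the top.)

At row 1, column 5: row 1 has {1,2,5}; column 5 has {1,3,6}; that leaves 4.
At row 1, column 6: row 1 has {1,2,4,5}; column 6 has {1,3,4}; that leaves 6.
At row 2, column 1: row 2 has {1,2,3,4,5}; column 1 has {3,5}; that leaves 6.
At row 3, column 5: row 3 has {1,3,5}; column 5 has {1,3,4,6}; that leaves 2.
At row 4, column 3: row 4 has {1}; column 3 has {1,2,3,5,6}; that leaves 4.
At row 5, column 4: row 5 has {2,3,5,6}; column 4 has {1,2,5}; that leaves 4.
At row 6, column 2: row 6 has {1,3,6}; column 2 has {1,2,5}; that leaves 4.
At row 6, column 5: row 6 has {1,3,4,6}; column 5 has {1,2,3,4,6}; that leaves 5.
At row 6, column 6: row 6 has {1,3,4,5,6}; column 6 has {1,3,4,6}; that leaves 2.
At row 1, column 4: row 1 has {1,2,4,5,6}; column 4 has {1,2,4,5}; that leaves 3.
At row 3, column 1: row 3 has {1,2,3,5}; column 1 has {3,5,6}; that leaves 4.
At row 3, column 2: row 3 has {1,2,3,4,5}; column 2 has {1,2,4,5}; that leaves 6.

4 6 3 5 2 1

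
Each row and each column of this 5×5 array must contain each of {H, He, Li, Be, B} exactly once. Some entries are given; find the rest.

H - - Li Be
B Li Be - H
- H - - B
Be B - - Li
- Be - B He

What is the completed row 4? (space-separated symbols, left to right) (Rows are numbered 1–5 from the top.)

Be B He H Li

(r1,c2) = He
(r1,c3) = B
(r2,c4) = He
(r3,c4) = Be
(r4,c4) = H
(r5,c1) = Li
(r5,c3) = H
(r3,c1) = He
(r3,c3) = Li
(r4,c3) = He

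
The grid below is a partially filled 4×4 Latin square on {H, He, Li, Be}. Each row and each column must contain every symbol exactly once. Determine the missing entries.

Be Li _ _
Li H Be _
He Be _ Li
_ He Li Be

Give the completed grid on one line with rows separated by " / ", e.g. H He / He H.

Be Li He H / Li H Be He / He Be H Li / H He Li Be

At row 2, column 4: row 2 has {H,Li,Be}; column 4 has {Li,Be}; that leaves He.
At row 3, column 3: row 3 has {He,Li,Be}; column 3 has {Li,Be}; that leaves H.
At row 4, column 1: row 4 has {He,Li,Be}; column 1 has {He,Li,Be}; that leaves H.
At row 1, column 3: row 1 has {Li,Be}; column 3 has {H,Li,Be}; that leaves He.
At row 1, column 4: row 1 has {He,Li,Be}; column 4 has {He,Li,Be}; that leaves H.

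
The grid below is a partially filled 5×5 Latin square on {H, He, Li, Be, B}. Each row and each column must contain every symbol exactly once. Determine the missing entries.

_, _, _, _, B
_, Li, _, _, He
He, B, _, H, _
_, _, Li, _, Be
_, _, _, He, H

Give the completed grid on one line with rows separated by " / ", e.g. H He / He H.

Be H He Li B / B Li H Be He / He B Be H Li / H He Li B Be / Li Be B He H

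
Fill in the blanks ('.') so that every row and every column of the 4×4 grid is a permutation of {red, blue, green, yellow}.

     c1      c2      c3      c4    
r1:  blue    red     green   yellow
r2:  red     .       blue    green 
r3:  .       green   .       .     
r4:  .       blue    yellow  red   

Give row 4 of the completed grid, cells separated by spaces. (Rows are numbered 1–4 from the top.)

green blue yellow red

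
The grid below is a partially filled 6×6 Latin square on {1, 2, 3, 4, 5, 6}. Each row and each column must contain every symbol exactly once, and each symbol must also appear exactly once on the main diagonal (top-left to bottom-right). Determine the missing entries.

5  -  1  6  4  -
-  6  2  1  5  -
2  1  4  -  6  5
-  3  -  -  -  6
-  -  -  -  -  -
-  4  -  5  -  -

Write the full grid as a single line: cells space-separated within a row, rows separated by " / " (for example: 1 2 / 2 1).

(r1,c2) = 2
(r1,c6) = 3
(r2,c6) = 4
(r3,c4) = 3
(r4,c3) = 5
(r4,c4) = 2
(r4,c5) = 1
(r5,c2) = 5
(r5,c4) = 4
(r5,c5) = 3
(r6,c5) = 2
(r6,c6) = 1
(r2,c1) = 3
(r4,c1) = 4
(r5,c3) = 6
(r5,c6) = 2
(r6,c1) = 6
(r6,c3) = 3
(r5,c1) = 1

5 2 1 6 4 3 / 3 6 2 1 5 4 / 2 1 4 3 6 5 / 4 3 5 2 1 6 / 1 5 6 4 3 2 / 6 4 3 5 2 1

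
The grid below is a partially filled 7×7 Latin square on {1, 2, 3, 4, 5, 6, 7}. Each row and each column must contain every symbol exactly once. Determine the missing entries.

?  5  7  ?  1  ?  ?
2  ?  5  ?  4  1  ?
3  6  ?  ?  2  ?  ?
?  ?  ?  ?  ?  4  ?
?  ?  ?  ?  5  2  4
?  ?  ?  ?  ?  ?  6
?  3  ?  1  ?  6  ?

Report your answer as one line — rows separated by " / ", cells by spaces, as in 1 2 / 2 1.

6 5 7 4 1 3 2 / 2 7 5 6 4 1 3 / 3 6 4 7 2 5 1 / 1 2 3 5 6 4 7 / 7 1 6 3 5 2 4 / 5 4 1 2 3 7 6 / 4 3 2 1 7 6 5

Cell (r1,c6): row 1 has {1,5,7}; column 6 has {1,2,4,6} → 3.
Cell (r1,c7): row 1 has {1,3,5,7}; column 7 has {4,6} → 2.
Cell (r2,c2): row 2 has {1,2,4,5}; column 2 has {3,5,6} → 7.
Cell (r2,c7): row 2 has {1,2,4,5,7}; column 7 has {2,4,6} → 3.
Cell (r5,c2): row 5 has {2,4,5}; column 2 has {3,5,6,7} → 1.
Cell (r7,c5): row 7 has {1,3,6}; column 5 has {1,2,4,5} → 7.
Cell (r7,c7): row 7 has {1,3,6,7}; column 7 has {2,3,4,6} → 5.
Cell (r2,c4): row 2 has {1,2,3,4,5,7}; column 4 has {1} → 6.
Cell (r4,c2): row 4 has {4}; column 2 has {1,3,5,6,7} → 2.
Cell (r6,c2): row 6 has {6}; column 2 has {1,2,3,5,6,7} → 4.
Cell (r6,c5): row 6 has {4,6}; column 5 has {1,2,4,5,7} → 3.
Cell (r7,c1): row 7 has {1,3,5,6,7}; column 1 has {2,3} → 4.
Cell (r7,c3): row 7 has {1,3,4,5,6,7}; column 3 has {5,7} → 2.
Cell (r1,c1): row 1 has {1,2,3,5,7}; column 1 has {2,3,4} → 6.
Cell (r1,c4): row 1 has {1,2,3,5,6,7}; column 4 has {1,6} → 4.
Cell (r4,c5): row 4 has {2,4}; column 5 has {1,2,3,4,5,7} → 6.
Cell (r5,c1): row 5 has {1,2,4,5}; column 1 has {2,3,4,6} → 7.
Cell (r5,c4): row 5 has {1,2,4,5,7}; column 4 has {1,4,6} → 3.
Cell (r6,c3): row 6 has {3,4,6}; column 3 has {2,5,7} → 1.
Cell (r3,c3): row 3 has {2,3,6}; column 3 has {1,2,5,7} → 4.
Cell (r4,c3): row 4 has {2,4,6}; column 3 has {1,2,4,5,7} → 3.
Cell (r5,c3): row 5 has {1,2,3,4,5,7}; column 3 has {1,2,3,4,5,7} → 6.
Cell (r6,c1): row 6 has {1,3,4,6}; column 1 has {2,3,4,6,7} → 5.
Cell (r6,c6): row 6 has {1,3,4,5,6}; column 6 has {1,2,3,4,6} → 7.
Cell (r3,c6): row 3 has {2,3,4,6}; column 6 has {1,2,3,4,6,7} → 5.
Cell (r4,c1): row 4 has {2,3,4,6}; column 1 has {2,3,4,5,6,7} → 1.
Cell (r4,c7): row 4 has {1,2,3,4,6}; column 7 has {2,3,4,5,6} → 7.
Cell (r6,c4): row 6 has {1,3,4,5,6,7}; column 4 has {1,3,4,6} → 2.
Cell (r3,c4): row 3 has {2,3,4,5,6}; column 4 has {1,2,3,4,6} → 7.
Cell (r3,c7): row 3 has {2,3,4,5,6,7}; column 7 has {2,3,4,5,6,7} → 1.
Cell (r4,c4): row 4 has {1,2,3,4,6,7}; column 4 has {1,2,3,4,6,7} → 5.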